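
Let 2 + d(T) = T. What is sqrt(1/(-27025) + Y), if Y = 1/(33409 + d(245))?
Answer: I*sqrt(12351)/41170 ≈ 0.0026994*I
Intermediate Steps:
d(T) = -2 + T
Y = 1/33652 (Y = 1/(33409 + (-2 + 245)) = 1/(33409 + 243) = 1/33652 ≈ 2.9716e-5)
sqrt(1/(-27025) + Y) = sqrt(1/(-27025) + 1/33652) = sqrt(-1/27025 + 1/33652) = sqrt(-3/411700) = I*sqrt(12351)/41170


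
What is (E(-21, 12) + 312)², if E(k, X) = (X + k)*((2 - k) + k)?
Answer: 86436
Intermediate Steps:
E(k, X) = 2*X + 2*k (E(k, X) = (X + k)*2 = 2*X + 2*k)
(E(-21, 12) + 312)² = ((2*12 + 2*(-21)) + 312)² = ((24 - 42) + 312)² = (-18 + 312)² = 294² = 86436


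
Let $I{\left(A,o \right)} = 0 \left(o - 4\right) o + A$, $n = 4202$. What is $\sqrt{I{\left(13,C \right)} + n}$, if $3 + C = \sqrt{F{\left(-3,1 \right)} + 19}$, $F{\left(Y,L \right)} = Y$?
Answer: $\sqrt{4215} \approx 64.923$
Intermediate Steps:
$C = 1$ ($C = -3 + \sqrt{-3 + 19} = -3 + \sqrt{16} = -3 + 4 = 1$)
$I{\left(A,o \right)} = A$ ($I{\left(A,o \right)} = 0 \left(-4 + o\right) o + A = 0 o + A = 0 + A = A$)
$\sqrt{I{\left(13,C \right)} + n} = \sqrt{13 + 4202} = \sqrt{4215}$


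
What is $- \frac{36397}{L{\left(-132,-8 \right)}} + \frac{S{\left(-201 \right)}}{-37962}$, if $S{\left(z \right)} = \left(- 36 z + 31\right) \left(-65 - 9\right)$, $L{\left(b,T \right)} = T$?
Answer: $\frac{18729797}{4104} \approx 4563.8$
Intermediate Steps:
$S{\left(z \right)} = -2294 + 2664 z$ ($S{\left(z \right)} = \left(31 - 36 z\right) \left(-74\right) = -2294 + 2664 z$)
$- \frac{36397}{L{\left(-132,-8 \right)}} + \frac{S{\left(-201 \right)}}{-37962} = - \frac{36397}{-8} + \frac{-2294 + 2664 \left(-201\right)}{-37962} = \left(-36397\right) \left(- \frac{1}{8}\right) + \left(-2294 - 535464\right) \left(- \frac{1}{37962}\right) = \frac{36397}{8} - - \frac{7267}{513} = \frac{36397}{8} + \frac{7267}{513} = \frac{18729797}{4104}$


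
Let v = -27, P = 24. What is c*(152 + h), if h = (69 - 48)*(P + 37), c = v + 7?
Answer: -28660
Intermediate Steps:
c = -20 (c = -27 + 7 = -20)
h = 1281 (h = (69 - 48)*(24 + 37) = 21*61 = 1281)
c*(152 + h) = -20*(152 + 1281) = -20*1433 = -28660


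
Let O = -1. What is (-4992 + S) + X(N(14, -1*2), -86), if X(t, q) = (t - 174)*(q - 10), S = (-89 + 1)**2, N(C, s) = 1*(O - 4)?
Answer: 19936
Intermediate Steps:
N(C, s) = -5 (N(C, s) = 1*(-1 - 4) = 1*(-5) = -5)
S = 7744 (S = (-88)**2 = 7744)
X(t, q) = (-174 + t)*(-10 + q)
(-4992 + S) + X(N(14, -1*2), -86) = (-4992 + 7744) + (1740 - 174*(-86) - 10*(-5) - 86*(-5)) = 2752 + (1740 + 14964 + 50 + 430) = 2752 + 17184 = 19936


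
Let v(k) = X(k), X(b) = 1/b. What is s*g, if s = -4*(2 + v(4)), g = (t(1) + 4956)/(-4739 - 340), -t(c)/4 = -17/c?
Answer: 15072/1693 ≈ 8.9025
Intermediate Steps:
t(c) = 68/c (t(c) = -(-68)/c = 68/c)
v(k) = 1/k
g = -5024/5079 (g = (68/1 + 4956)/(-4739 - 340) = (68*1 + 4956)/(-5079) = (68 + 4956)*(-1/5079) = 5024*(-1/5079) = -5024/5079 ≈ -0.98917)
s = -9 (s = -4*(2 + 1/4) = -4*(2 + ¼) = -4*9/4 = -9)
s*g = -9*(-5024/5079) = 15072/1693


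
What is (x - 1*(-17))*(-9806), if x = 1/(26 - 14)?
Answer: -1005115/6 ≈ -1.6752e+5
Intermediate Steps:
x = 1/12 ≈ 0.083333
(x - 1*(-17))*(-9806) = (1/12 - 1*(-17))*(-9806) = (1/12 + 17)*(-9806) = (205/12)*(-9806) = -1005115/6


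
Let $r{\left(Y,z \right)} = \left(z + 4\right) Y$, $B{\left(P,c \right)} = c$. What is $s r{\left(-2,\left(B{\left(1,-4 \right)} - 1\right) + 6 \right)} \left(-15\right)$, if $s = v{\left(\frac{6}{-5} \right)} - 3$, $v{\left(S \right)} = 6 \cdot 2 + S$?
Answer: $1170$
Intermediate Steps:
$v{\left(S \right)} = 12 + S$
$s = \frac{39}{5}$ ($s = \left(12 + \frac{6}{-5}\right) - 3 = \left(12 + 6 \left(- \frac{1}{5}\right)\right) - 3 = \left(12 - \frac{6}{5}\right) - 3 = \frac{54}{5} - 3 = \frac{39}{5} \approx 7.8$)
$r{\left(Y,z \right)} = Y \left(4 + z\right)$ ($r{\left(Y,z \right)} = \left(4 + z\right) Y = Y \left(4 + z\right)$)
$s r{\left(-2,\left(B{\left(1,-4 \right)} - 1\right) + 6 \right)} \left(-15\right) = \frac{39 \left(- 2 \left(4 + \left(\left(-4 - 1\right) + 6\right)\right)\right)}{5} \left(-15\right) = \frac{39 \left(- 2 \left(4 + \left(-5 + 6\right)\right)\right)}{5} \left(-15\right) = \frac{39 \left(- 2 \left(4 + 1\right)\right)}{5} \left(-15\right) = \frac{39 \left(\left(-2\right) 5\right)}{5} \left(-15\right) = \frac{39}{5} \left(-10\right) \left(-15\right) = \left(-78\right) \left(-15\right) = 1170$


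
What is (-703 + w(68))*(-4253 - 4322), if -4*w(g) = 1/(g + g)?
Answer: 3279362975/544 ≈ 6.0282e+6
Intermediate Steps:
w(g) = -1/(8*g) (w(g) = -1/(4*(g + g)) = -1/(2*g)/4 = -1/(8*g))
(-703 + w(68))*(-4253 - 4322) = (-703 - ⅛/68)*(-4253 - 4322) = (-703 - ⅛*1/68)*(-8575) = (-703 - 1/544)*(-8575) = -382433/544*(-8575) = 3279362975/544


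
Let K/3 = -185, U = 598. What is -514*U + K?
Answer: -307927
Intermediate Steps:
K = -555 (K = 3*(-185) = -555)
-514*U + K = -514*598 - 555 = -307372 - 555 = -307927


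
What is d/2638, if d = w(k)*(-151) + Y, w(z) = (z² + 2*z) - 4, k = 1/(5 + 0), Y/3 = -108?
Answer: 5339/65950 ≈ 0.080955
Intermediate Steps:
Y = -324 (Y = 3*(-108) = -324)
k = ⅕ (k = 1/5 = ⅕ ≈ 0.20000)
w(z) = -4 + z² + 2*z
d = 5339/25 (d = (-4 + (⅕)² + 2*(⅕))*(-151) - 324 = (-4 + 1/25 + ⅖)*(-151) - 324 = -89/25*(-151) - 324 = 13439/25 - 324 = 5339/25 ≈ 213.56)
d/2638 = (5339/25)/2638 = (5339/25)*(1/2638) = 5339/65950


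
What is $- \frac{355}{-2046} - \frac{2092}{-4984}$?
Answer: $\frac{378097}{637329} \approx 0.59325$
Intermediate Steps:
$- \frac{355}{-2046} - \frac{2092}{-4984} = \left(-355\right) \left(- \frac{1}{2046}\right) - - \frac{523}{1246} = \frac{355}{2046} + \frac{523}{1246} = \frac{378097}{637329}$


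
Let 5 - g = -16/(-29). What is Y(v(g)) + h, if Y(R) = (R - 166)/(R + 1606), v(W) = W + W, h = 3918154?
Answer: 45873745893/11708 ≈ 3.9182e+6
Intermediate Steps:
g = 129/29 (g = 5 - (-16)/(-29) = 5 - (-16)*(-1)/29 = 5 - 1*16/29 = 5 - 16/29 = 129/29 ≈ 4.4483)
v(W) = 2*W
Y(R) = (-166 + R)/(1606 + R)
Y(v(g)) + h = (-166 + 2*(129/29))/(1606 + 2*(129/29)) + 3918154 = (-166 + 258/29)/(1606 + 258/29) + 3918154 = -4556/29/(46832/29) + 3918154 = (29/46832)*(-4556/29) + 3918154 = -1139/11708 + 3918154 = 45873745893/11708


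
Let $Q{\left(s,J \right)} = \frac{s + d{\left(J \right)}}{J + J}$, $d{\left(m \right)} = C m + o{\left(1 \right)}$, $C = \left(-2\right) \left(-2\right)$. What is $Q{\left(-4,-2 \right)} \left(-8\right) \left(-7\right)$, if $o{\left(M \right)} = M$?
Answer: $154$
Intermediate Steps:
$C = 4$
$d{\left(m \right)} = 1 + 4 m$ ($d{\left(m \right)} = 4 m + 1 = 1 + 4 m$)
$Q{\left(s,J \right)} = \frac{1 + s + 4 J}{2 J}$ ($Q{\left(s,J \right)} = \frac{s + \left(1 + 4 J\right)}{J + J} = \frac{1 + s + 4 J}{2 J}$)
$Q{\left(-4,-2 \right)} \left(-8\right) \left(-7\right) = \frac{1 - 4 + 4 \left(-2\right)}{2 \left(-2\right)} \left(-8\right) \left(-7\right) = \frac{1}{2} \left(- \frac{1}{2}\right) \left(1 - 4 - 8\right) \left(-8\right) \left(-7\right) = \frac{1}{2} \left(- \frac{1}{2}\right) \left(-11\right) \left(-8\right) \left(-7\right) = \frac{11}{4} \left(-8\right) \left(-7\right) = \left(-22\right) \left(-7\right) = 154$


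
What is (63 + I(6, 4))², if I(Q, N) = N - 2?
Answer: 4225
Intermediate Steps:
I(Q, N) = -2 + N
(63 + I(6, 4))² = (63 + (-2 + 4))² = (63 + 2)² = 65² = 4225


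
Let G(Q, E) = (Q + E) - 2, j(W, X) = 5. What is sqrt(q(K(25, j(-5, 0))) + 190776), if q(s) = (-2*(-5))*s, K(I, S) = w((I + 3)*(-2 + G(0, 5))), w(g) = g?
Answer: 4*sqrt(11941) ≈ 437.10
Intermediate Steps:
G(Q, E) = -2 + E + Q (G(Q, E) = (E + Q) - 2 = -2 + E + Q)
K(I, S) = 3 + I (K(I, S) = (I + 3)*(-2 + (-2 + 5 + 0)) = (3 + I)*(-2 + 3) = (3 + I)*1 = 3 + I)
q(s) = 10*s
sqrt(q(K(25, j(-5, 0))) + 190776) = sqrt(10*(3 + 25) + 190776) = sqrt(10*28 + 190776) = sqrt(280 + 190776) = sqrt(191056) = 4*sqrt(11941)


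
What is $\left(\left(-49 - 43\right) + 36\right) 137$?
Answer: $-7672$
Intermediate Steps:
$\left(\left(-49 - 43\right) + 36\right) 137 = \left(-92 + 36\right) 137 = \left(-56\right) 137 = -7672$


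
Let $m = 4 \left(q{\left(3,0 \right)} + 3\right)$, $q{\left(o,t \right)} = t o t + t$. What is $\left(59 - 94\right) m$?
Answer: $-420$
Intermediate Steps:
$q{\left(o,t \right)} = t + o t^{2}$ ($q{\left(o,t \right)} = o t t + t = o t^{2} + t = t + o t^{2}$)
$m = 12$ ($m = 4 \left(0 \left(1 + 3 \cdot 0\right) + 3\right) = 4 \left(0 \left(1 + 0\right) + 3\right) = 4 \left(0 \cdot 1 + 3\right) = 4 \left(0 + 3\right) = 4 \cdot 3 = 12$)
$\left(59 - 94\right) m = \left(59 - 94\right) 12 = \left(-35\right) 12 = -420$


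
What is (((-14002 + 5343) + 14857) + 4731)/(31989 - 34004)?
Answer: -10929/2015 ≈ -5.4238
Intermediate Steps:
(((-14002 + 5343) + 14857) + 4731)/(31989 - 34004) = ((-8659 + 14857) + 4731)/(-2015) = (6198 + 4731)*(-1/2015) = 10929*(-1/2015) = -10929/2015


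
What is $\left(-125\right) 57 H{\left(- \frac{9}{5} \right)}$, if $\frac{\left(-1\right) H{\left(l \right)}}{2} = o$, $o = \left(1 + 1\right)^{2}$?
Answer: $57000$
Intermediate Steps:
$o = 4$ ($o = 2^{2} = 4$)
$H{\left(l \right)} = -8$ ($H{\left(l \right)} = \left(-2\right) 4 = -8$)
$\left(-125\right) 57 H{\left(- \frac{9}{5} \right)} = \left(-125\right) 57 \left(-8\right) = \left(-7125\right) \left(-8\right) = 57000$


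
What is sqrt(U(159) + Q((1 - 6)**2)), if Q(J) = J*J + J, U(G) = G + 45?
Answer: sqrt(854) ≈ 29.223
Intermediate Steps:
U(G) = 45 + G
Q(J) = J + J**2 (Q(J) = J**2 + J = J + J**2)
sqrt(U(159) + Q((1 - 6)**2)) = sqrt((45 + 159) + (1 - 6)**2*(1 + (1 - 6)**2)) = sqrt(204 + (-5)**2*(1 + (-5)**2)) = sqrt(204 + 25*(1 + 25)) = sqrt(204 + 25*26) = sqrt(204 + 650) = sqrt(854)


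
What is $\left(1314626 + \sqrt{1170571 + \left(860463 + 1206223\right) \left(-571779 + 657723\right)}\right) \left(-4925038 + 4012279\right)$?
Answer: $-1199936713134 - 912759 \sqrt{177620432155} \approx -1.5846 \cdot 10^{12}$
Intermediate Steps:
$\left(1314626 + \sqrt{1170571 + \left(860463 + 1206223\right) \left(-571779 + 657723\right)}\right) \left(-4925038 + 4012279\right) = \left(1314626 + \sqrt{1170571 + 2066686 \cdot 85944}\right) \left(-912759\right) = \left(1314626 + \sqrt{1170571 + 177619261584}\right) \left(-912759\right) = \left(1314626 + \sqrt{177620432155}\right) \left(-912759\right) = -1199936713134 - 912759 \sqrt{177620432155}$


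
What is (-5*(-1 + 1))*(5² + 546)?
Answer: 0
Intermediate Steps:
(-5*(-1 + 1))*(5² + 546) = (-5*0)*(25 + 546) = 0*571 = 0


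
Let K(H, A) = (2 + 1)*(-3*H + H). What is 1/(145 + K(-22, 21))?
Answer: 1/277 ≈ 0.0036101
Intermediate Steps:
K(H, A) = -6*H (K(H, A) = 3*(-2*H) = -6*H)
1/(145 + K(-22, 21)) = 1/(145 - 6*(-22)) = 1/(145 + 132) = 1/277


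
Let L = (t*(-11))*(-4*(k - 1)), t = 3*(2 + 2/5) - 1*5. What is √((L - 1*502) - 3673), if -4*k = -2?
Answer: I*√105585/5 ≈ 64.988*I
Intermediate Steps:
t = 11/5 (t = 3*(2 + 2*(⅕)) - 5 = 3*(2 + ⅖) - 5 = 3*(12/5) - 5 = 36/5 - 5 = 11/5 ≈ 2.2000)
k = ½ (k = -¼*(-2) = ½ ≈ 0.50000)
L = -242/5 (L = ((11/5)*(-11))*(-4*(½ - 1)) = -(-484)*(-1)/(5*2) = -121/5*2 = -242/5 ≈ -48.400)
√((L - 1*502) - 3673) = √((-242/5 - 1*502) - 3673) = √((-242/5 - 502) - 3673) = √(-2752/5 - 3673) = √(-21117/5) = I*√105585/5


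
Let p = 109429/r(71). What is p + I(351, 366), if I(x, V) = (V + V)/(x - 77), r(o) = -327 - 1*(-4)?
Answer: -874915/2603 ≈ -336.12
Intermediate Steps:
r(o) = -323 (r(o) = -327 + 4 = -323)
I(x, V) = 2*V/(-77 + x) (I(x, V) = (2*V)/(-77 + x) = 2*V/(-77 + x))
p = -6437/19 (p = 109429/(-323) = 109429*(-1/323) = -6437/19 ≈ -338.79)
p + I(351, 366) = -6437/19 + 2*366/(-77 + 351) = -6437/19 + 2*366/274 = -6437/19 + 2*366*(1/274) = -6437/19 + 366/137 = -874915/2603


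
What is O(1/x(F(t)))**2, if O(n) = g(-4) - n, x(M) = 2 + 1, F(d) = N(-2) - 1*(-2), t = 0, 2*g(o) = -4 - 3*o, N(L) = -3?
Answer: 121/9 ≈ 13.444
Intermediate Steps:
g(o) = -2 - 3*o/2 (g(o) = (-4 - 3*o)/2 = -2 - 3*o/2)
F(d) = -1 (F(d) = -3 - 1*(-2) = -3 + 2 = -1)
x(M) = 3
O(n) = 4 - n (O(n) = (-2 - 3/2*(-4)) - n = (-2 + 6) - n = 4 - n)
O(1/x(F(t)))**2 = (4 - 1/3)**2 = (11/3)**2 = 121/9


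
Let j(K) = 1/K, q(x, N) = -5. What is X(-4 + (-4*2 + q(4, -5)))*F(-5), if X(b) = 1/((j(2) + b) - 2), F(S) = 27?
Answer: -54/37 ≈ -1.4595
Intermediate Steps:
j(K) = 1/K
X(b) = 1/(-3/2 + b) (X(b) = 1/((1/2 + b) - 2) = 1/((½ + b) - 2) = 1/(-3/2 + b))
X(-4 + (-4*2 + q(4, -5)))*F(-5) = (2/(-3 + 2*(-4 + (-4*2 - 5))))*27 = (2/(-3 + 2*(-4 + (-8 - 5))))*27 = (2/(-3 + 2*(-4 - 13)))*27 = (2/(-3 + 2*(-17)))*27 = (2/(-3 - 34))*27 = (2/(-37))*27 = (2*(-1/37))*27 = -2/37*27 = -54/37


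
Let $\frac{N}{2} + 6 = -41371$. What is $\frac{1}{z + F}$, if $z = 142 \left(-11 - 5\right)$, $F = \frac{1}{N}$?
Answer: $- \frac{82754}{188017089} \approx -0.00044014$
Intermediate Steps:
$N = -82754$ ($N = -12 + 2 \left(-41371\right) = -12 - 82742 = -82754$)
$F = - \frac{1}{82754}$ ($F = \frac{1}{-82754} = - \frac{1}{82754} \approx -1.2084 \cdot 10^{-5}$)
$z = -2272$ ($z = 142 \left(-16\right) = -2272$)
$\frac{1}{z + F} = \frac{1}{-2272 - \frac{1}{82754}} = \frac{1}{- \frac{188017089}{82754}} = - \frac{82754}{188017089}$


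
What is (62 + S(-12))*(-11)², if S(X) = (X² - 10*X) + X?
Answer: 37994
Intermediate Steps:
S(X) = X² - 9*X
(62 + S(-12))*(-11)² = (62 - 12*(-9 - 12))*(-11)² = (62 - 12*(-21))*121 = (62 + 252)*121 = 314*121 = 37994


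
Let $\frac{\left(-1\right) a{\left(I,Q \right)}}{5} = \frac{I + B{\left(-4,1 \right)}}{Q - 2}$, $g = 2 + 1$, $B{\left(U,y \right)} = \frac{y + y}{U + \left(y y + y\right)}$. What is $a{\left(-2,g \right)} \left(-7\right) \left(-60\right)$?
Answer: $6300$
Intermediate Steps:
$B{\left(U,y \right)} = \frac{2 y}{U + y + y^{2}}$ ($B{\left(U,y \right)} = \frac{2 y}{U + \left(y^{2} + y\right)} = \frac{2 y}{U + \left(y + y^{2}\right)} = \frac{2 y}{U + y + y^{2}}$)
$g = 3$
$a{\left(I,Q \right)} = - \frac{5 \left(-1 + I\right)}{-2 + Q}$ ($a{\left(I,Q \right)} = - 5 \frac{I + 2 \cdot 1 \frac{1}{-4 + 1 + 1^{2}}}{Q - 2} = - 5 \frac{I + 2 \cdot 1 \frac{1}{-4 + 1 + 1}}{-2 + Q} = - 5 \frac{I + 2 \cdot 1 \frac{1}{-2}}{-2 + Q} = - 5 \frac{I + 2 \cdot 1 \left(- \frac{1}{2}\right)}{-2 + Q} = - 5 \frac{I - 1}{-2 + Q} = - 5 \frac{-1 + I}{-2 + Q} = - \frac{5 \left(-1 + I\right)}{-2 + Q}$)
$a{\left(-2,g \right)} \left(-7\right) \left(-60\right) = \frac{5 \left(1 - -2\right)}{-2 + 3} \left(-7\right) \left(-60\right) = \frac{5 \left(1 + 2\right)}{1} \left(-7\right) \left(-60\right) = 5 \cdot 1 \cdot 3 \left(-7\right) \left(-60\right) = 15 \left(-7\right) \left(-60\right) = \left(-105\right) \left(-60\right) = 6300$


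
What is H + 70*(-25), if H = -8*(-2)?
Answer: -1734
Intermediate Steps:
H = 16
H + 70*(-25) = 16 + 70*(-25) = 16 - 1750 = -1734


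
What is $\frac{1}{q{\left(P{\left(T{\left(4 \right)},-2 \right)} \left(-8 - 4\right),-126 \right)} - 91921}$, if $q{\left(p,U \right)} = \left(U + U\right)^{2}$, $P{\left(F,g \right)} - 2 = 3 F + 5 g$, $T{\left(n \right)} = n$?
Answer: $- \frac{1}{28417} \approx -3.519 \cdot 10^{-5}$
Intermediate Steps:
$P{\left(F,g \right)} = 2 + 3 F + 5 g$ ($P{\left(F,g \right)} = 2 + \left(3 F + 5 g\right) = 2 + 3 F + 5 g$)
$q{\left(p,U \right)} = 4 U^{2}$ ($q{\left(p,U \right)} = \left(2 U\right)^{2} = 4 U^{2}$)
$\frac{1}{q{\left(P{\left(T{\left(4 \right)},-2 \right)} \left(-8 - 4\right),-126 \right)} - 91921} = \frac{1}{4 \left(-126\right)^{2} - 91921} = \frac{1}{4 \cdot 15876 - 91921} = \frac{1}{63504 - 91921} = \frac{1}{-28417} = - \frac{1}{28417}$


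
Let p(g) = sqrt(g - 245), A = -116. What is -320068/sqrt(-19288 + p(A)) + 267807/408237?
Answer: 89269/136079 - 320068/sqrt(-19288 + 19*I) ≈ -0.47909 + 2304.6*I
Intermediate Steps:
p(g) = sqrt(-245 + g)
-320068/sqrt(-19288 + p(A)) + 267807/408237 = -320068/sqrt(-19288 + sqrt(-245 - 116)) + 267807/408237 = -320068/sqrt(-19288 + sqrt(-361)) + 267807*(1/408237) = -320068/sqrt(-19288 + 19*I) + 89269/136079 = 89269/136079 - 320068/sqrt(-19288 + 19*I)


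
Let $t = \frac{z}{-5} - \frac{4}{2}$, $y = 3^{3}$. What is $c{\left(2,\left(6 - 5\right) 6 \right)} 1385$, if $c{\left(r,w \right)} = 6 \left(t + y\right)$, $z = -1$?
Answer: $209412$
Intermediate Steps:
$y = 27$
$t = - \frac{9}{5}$ ($t = - \frac{1}{-5} - \frac{4}{2} = \left(-1\right) \left(- \frac{1}{5}\right) - 2 = \frac{1}{5} - 2 = - \frac{9}{5} \approx -1.8$)
$c{\left(r,w \right)} = \frac{756}{5}$ ($c{\left(r,w \right)} = 6 \left(- \frac{9}{5} + 27\right) = 6 \cdot \frac{126}{5} = \frac{756}{5}$)
$c{\left(2,\left(6 - 5\right) 6 \right)} 1385 = \frac{756}{5} \cdot 1385 = 209412$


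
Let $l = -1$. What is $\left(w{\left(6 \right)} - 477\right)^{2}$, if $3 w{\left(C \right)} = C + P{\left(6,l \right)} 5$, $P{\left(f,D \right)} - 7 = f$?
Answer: $\frac{1849600}{9} \approx 2.0551 \cdot 10^{5}$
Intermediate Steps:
$P{\left(f,D \right)} = 7 + f$
$w{\left(C \right)} = \frac{65}{3} + \frac{C}{3}$ ($w{\left(C \right)} = \frac{C + \left(7 + 6\right) 5}{3} = \frac{C + 13 \cdot 5}{3} = \frac{C + 65}{3} = \frac{65 + C}{3} = \frac{65}{3} + \frac{C}{3}$)
$\left(w{\left(6 \right)} - 477\right)^{2} = \left(\left(\frac{65}{3} + \frac{1}{3} \cdot 6\right) - 477\right)^{2} = \left(\left(\frac{65}{3} + 2\right) - 477\right)^{2} = \left(\frac{71}{3} - 477\right)^{2} = \left(- \frac{1360}{3}\right)^{2} = \frac{1849600}{9}$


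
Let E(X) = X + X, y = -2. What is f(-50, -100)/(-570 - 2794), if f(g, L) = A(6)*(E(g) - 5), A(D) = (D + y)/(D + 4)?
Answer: 21/1682 ≈ 0.012485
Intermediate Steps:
A(D) = (-2 + D)/(4 + D) (A(D) = (D - 2)/(D + 4) = (-2 + D)/(4 + D))
E(X) = 2*X
f(g, L) = -2 + 4*g/5 (f(g, L) = ((-2 + 6)/(4 + 6))*(2*g - 5) = (4/10)*(-5 + 2*g) = ((1/10)*4)*(-5 + 2*g) = 2*(-5 + 2*g)/5 = -2 + 4*g/5)
f(-50, -100)/(-570 - 2794) = (-2 + (4/5)*(-50))/(-570 - 2794) = (-2 - 40)/(-3364) = -42*(-1/3364) = 21/1682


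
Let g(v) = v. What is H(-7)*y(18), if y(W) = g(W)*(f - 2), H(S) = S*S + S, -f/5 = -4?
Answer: 13608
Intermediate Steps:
f = 20 (f = -5*(-4) = 20)
H(S) = S + S**2 (H(S) = S**2 + S = S + S**2)
y(W) = 18*W (y(W) = W*(20 - 2) = W*18 = 18*W)
H(-7)*y(18) = (-7*(1 - 7))*(18*18) = -7*(-6)*324 = 42*324 = 13608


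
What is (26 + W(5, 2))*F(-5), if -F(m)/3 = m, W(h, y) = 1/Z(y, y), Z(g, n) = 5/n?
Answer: 396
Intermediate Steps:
W(h, y) = y/5 (W(h, y) = 1/(5/y) = y/5)
F(m) = -3*m
(26 + W(5, 2))*F(-5) = (26 + (1/5)*2)*(-3*(-5)) = (26 + 2/5)*15 = (132/5)*15 = 396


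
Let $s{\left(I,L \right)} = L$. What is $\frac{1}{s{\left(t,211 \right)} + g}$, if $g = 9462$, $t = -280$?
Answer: $\frac{1}{9673} \approx 0.00010338$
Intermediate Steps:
$\frac{1}{s{\left(t,211 \right)} + g} = \frac{1}{211 + 9462} = \frac{1}{9673}$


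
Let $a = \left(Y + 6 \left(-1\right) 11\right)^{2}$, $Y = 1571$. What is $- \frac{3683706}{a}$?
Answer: $- \frac{3683706}{2265025} \approx -1.6263$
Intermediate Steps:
$a = 2265025$ ($a = \left(1571 + 6 \left(-1\right) 11\right)^{2} = \left(1571 - 66\right)^{2} = 1505^{2} = 2265025$)
$- \frac{3683706}{a} = - \frac{3683706}{2265025}$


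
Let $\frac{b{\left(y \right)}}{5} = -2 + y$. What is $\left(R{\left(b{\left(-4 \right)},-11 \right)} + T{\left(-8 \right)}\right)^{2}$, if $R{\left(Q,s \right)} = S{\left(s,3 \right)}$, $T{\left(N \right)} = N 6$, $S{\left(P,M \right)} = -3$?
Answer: $2601$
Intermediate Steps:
$b{\left(y \right)} = -10 + 5 y$ ($b{\left(y \right)} = 5 \left(-2 + y\right) = -10 + 5 y$)
$T{\left(N \right)} = 6 N$
$R{\left(Q,s \right)} = -3$
$\left(R{\left(b{\left(-4 \right)},-11 \right)} + T{\left(-8 \right)}\right)^{2} = \left(-3 + 6 \left(-8\right)\right)^{2} = \left(-3 - 48\right)^{2} = \left(-51\right)^{2} = 2601$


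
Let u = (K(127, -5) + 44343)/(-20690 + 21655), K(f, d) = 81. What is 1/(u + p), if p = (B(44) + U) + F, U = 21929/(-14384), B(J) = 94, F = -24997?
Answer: -13880560/345049752349 ≈ -4.0228e-5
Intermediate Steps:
u = 44424/965 (u = (81 + 44343)/(-20690 + 21655) = 44424/965 ≈ 46.035)
U = -21929/14384 (U = 21929*(-1/14384) = -21929/14384 ≈ -1.5245)
p = -358226681/14384 (p = (94 - 21929/14384) - 24997 = 1330167/14384 - 24997 = -358226681/14384 ≈ -24905.)
1/(u + p) = 1/(44424/965 - 358226681/14384) = 1/(-345049752349/13880560) = -13880560/345049752349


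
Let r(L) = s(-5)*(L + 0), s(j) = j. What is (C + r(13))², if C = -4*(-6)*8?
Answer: 16129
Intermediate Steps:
C = 192 (C = 24*8 = 192)
r(L) = -5*L (r(L) = -5*(L + 0) = -5*L)
(C + r(13))² = (192 - 5*13)² = (192 - 65)² = 127² = 16129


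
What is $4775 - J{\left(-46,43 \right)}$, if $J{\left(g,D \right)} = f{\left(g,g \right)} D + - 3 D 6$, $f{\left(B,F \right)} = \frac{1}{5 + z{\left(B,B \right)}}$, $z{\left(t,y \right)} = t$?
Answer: $\frac{227552}{41} \approx 5550.0$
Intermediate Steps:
$f{\left(B,F \right)} = \frac{1}{5 + B}$
$J{\left(g,D \right)} = - 18 D + \frac{D}{5 + g}$ ($J{\left(g,D \right)} = \frac{D}{5 + g} + - 3 D 6 = \frac{D}{5 + g} - 18 D = - 18 D + \frac{D}{5 + g}$)
$4775 - J{\left(-46,43 \right)} = 4775 - \left(-1\right) 43 \frac{1}{5 - 46} \left(89 + 18 \left(-46\right)\right) = 4775 - \left(-1\right) 43 \frac{1}{-41} \left(89 - 828\right) = 4775 - \left(-1\right) 43 \left(- \frac{1}{41}\right) \left(-739\right) = 4775 - - \frac{31777}{41} = 4775 + \frac{31777}{41} = \frac{227552}{41}$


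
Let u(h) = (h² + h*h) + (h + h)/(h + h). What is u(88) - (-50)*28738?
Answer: 1452389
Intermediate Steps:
u(h) = 1 + 2*h² (u(h) = (h² + h²) + (2*h)/((2*h)) = 2*h² + (2*h)*(1/(2*h)) = 2*h² + 1 = 1 + 2*h²)
u(88) - (-50)*28738 = (1 + 2*88²) - (-50)*28738 = (1 + 2*7744) - 1*(-1436900) = (1 + 15488) + 1436900 = 15489 + 1436900 = 1452389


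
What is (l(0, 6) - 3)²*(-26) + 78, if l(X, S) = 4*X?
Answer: -156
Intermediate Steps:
(l(0, 6) - 3)²*(-26) + 78 = (4*0 - 3)²*(-26) + 78 = (0 - 3)²*(-26) + 78 = (-3)²*(-26) + 78 = 9*(-26) + 78 = -234 + 78 = -156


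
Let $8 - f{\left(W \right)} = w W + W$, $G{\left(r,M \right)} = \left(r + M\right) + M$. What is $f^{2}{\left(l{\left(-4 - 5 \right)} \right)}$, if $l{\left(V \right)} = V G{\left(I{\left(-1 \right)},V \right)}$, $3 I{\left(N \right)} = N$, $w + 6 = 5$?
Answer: $64$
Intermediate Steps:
$w = -1$ ($w = -6 + 5 = -1$)
$I{\left(N \right)} = \frac{N}{3}$
$G{\left(r,M \right)} = r + 2 M$ ($G{\left(r,M \right)} = \left(M + r\right) + M = r + 2 M$)
$l{\left(V \right)} = V \left(- \frac{1}{3} + 2 V\right)$ ($l{\left(V \right)} = V \left(\frac{1}{3} \left(-1\right) + 2 V\right) = V \left(- \frac{1}{3} + 2 V\right)$)
$f{\left(W \right)} = 8$ ($f{\left(W \right)} = 8 - \left(- W + W\right) = 8 - 0 = 8 + 0 = 8$)
$f^{2}{\left(l{\left(-4 - 5 \right)} \right)} = 8^{2} = 64$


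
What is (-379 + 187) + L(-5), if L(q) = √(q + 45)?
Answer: -192 + 2*√10 ≈ -185.68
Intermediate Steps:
L(q) = √(45 + q)
(-379 + 187) + L(-5) = (-379 + 187) + √(45 - 5) = -192 + √40 = -192 + 2*√10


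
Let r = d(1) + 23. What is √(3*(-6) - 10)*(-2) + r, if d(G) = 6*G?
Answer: 29 - 4*I*√7 ≈ 29.0 - 10.583*I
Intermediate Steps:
r = 29 (r = 6*1 + 23 = 6 + 23 = 29)
√(3*(-6) - 10)*(-2) + r = √(3*(-6) - 10)*(-2) + 29 = √(-18 - 10)*(-2) + 29 = √(-28)*(-2) + 29 = (2*I*√7)*(-2) + 29 = -4*I*√7 + 29 = 29 - 4*I*√7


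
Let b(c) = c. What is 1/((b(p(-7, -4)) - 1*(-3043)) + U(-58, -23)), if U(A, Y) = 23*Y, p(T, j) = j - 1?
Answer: 1/2509 ≈ 0.00039857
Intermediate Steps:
p(T, j) = -1 + j
1/((b(p(-7, -4)) - 1*(-3043)) + U(-58, -23)) = 1/(((-1 - 4) - 1*(-3043)) + 23*(-23)) = 1/((-5 + 3043) - 529) = 1/(3038 - 529) = 1/2509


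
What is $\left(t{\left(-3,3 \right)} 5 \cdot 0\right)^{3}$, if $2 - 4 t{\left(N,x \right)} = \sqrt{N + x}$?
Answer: $0$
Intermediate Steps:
$t{\left(N,x \right)} = \frac{1}{2} - \frac{\sqrt{N + x}}{4}$
$\left(t{\left(-3,3 \right)} 5 \cdot 0\right)^{3} = \left(\left(\frac{1}{2} - \frac{\sqrt{-3 + 3}}{4}\right) 5 \cdot 0\right)^{3} = \left(\left(\frac{1}{2} - \frac{\sqrt{0}}{4}\right) 5 \cdot 0\right)^{3} = \left(\left(\frac{1}{2} - 0\right) 5 \cdot 0\right)^{3} = \left(\left(\frac{1}{2} + 0\right) 5 \cdot 0\right)^{3} = \left(\frac{1}{2} \cdot 5 \cdot 0\right)^{3} = \left(\frac{5}{2} \cdot 0\right)^{3} = 0^{3} = 0$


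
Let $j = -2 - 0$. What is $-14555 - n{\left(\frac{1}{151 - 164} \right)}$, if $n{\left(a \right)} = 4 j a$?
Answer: $- \frac{189223}{13} \approx -14556.0$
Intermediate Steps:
$j = -2$ ($j = -2 + 0 = -2$)
$n{\left(a \right)} = - 8 a$ ($n{\left(a \right)} = 4 \left(-2\right) a = - 8 a$)
$-14555 - n{\left(\frac{1}{151 - 164} \right)} = -14555 - - \frac{8}{151 - 164} = -14555 - - \frac{8}{-13} = -14555 - \left(-8\right) \left(- \frac{1}{13}\right) = -14555 - \frac{8}{13} = - \frac{189223}{13}$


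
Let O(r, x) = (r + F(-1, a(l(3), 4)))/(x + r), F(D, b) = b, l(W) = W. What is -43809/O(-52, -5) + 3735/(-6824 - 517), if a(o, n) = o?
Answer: -6110496516/119903 ≈ -50962.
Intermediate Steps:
O(r, x) = (3 + r)/(r + x) (O(r, x) = (r + 3)/(x + r) = (3 + r)/(r + x))
-43809/O(-52, -5) + 3735/(-6824 - 517) = -43809*(-52 - 5)/(3 - 52) + 3735/(-6824 - 517) = -43809/(-49/(-57)) + 3735/(-7341) = -43809/((-1/57*(-49))) + 3735*(-1/7341) = -43809/49/57 - 1245/2447 = -43809*57/49 - 1245/2447 = -2497113/49 - 1245/2447 = -6110496516/119903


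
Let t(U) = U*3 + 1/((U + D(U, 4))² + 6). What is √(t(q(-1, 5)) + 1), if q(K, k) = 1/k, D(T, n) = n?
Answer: √14340615/2955 ≈ 1.2815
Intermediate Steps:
t(U) = 1/(6 + (4 + U)²) + 3*U (t(U) = U*3 + 1/((U + 4)² + 6) = 3*U + 1/((4 + U)² + 6) = 3*U + 1/(6 + (4 + U)²) = 1/(6 + (4 + U)²) + 3*U)
√(t(q(-1, 5)) + 1) = √((1 + 18/5 + 3*(4 + 1/5)²/5)/(6 + (4 + 1/5)²) + 1) = √((1 + 18*(⅕) + 3*(⅕)*(4 + ⅕)²)/(6 + (4 + ⅕)²) + 1) = √((1 + 18/5 + 3*(⅕)*(21/5)²)/(6 + (21/5)²) + 1) = √((1 + 18/5 + 3*(⅕)*(441/25))/(6 + 441/25) + 1) = √((1 + 18/5 + 1323/125)/(591/25) + 1) = √((25/591)*(1898/125) + 1) = √(1898/2955 + 1) = √(4853/2955) = √14340615/2955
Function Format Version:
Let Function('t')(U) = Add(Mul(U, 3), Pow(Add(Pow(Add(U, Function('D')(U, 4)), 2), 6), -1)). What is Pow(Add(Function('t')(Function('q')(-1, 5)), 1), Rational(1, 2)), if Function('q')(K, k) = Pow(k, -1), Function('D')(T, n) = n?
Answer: Mul(Rational(1, 2955), Pow(14340615, Rational(1, 2))) ≈ 1.2815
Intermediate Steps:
Function('t')(U) = Add(Pow(Add(6, Pow(Add(4, U), 2)), -1), Mul(3, U)) (Function('t')(U) = Add(Mul(U, 3), Pow(Add(Pow(Add(U, 4), 2), 6), -1)) = Add(Mul(3, U), Pow(Add(Pow(Add(4, U), 2), 6), -1)) = Add(Mul(3, U), Pow(Add(6, Pow(Add(4, U), 2)), -1)) = Add(Pow(Add(6, Pow(Add(4, U), 2)), -1), Mul(3, U)))
Pow(Add(Function('t')(Function('q')(-1, 5)), 1), Rational(1, 2)) = Pow(Add(Mul(Pow(Add(6, Pow(Add(4, Pow(5, -1)), 2)), -1), Add(1, Mul(18, Pow(5, -1)), Mul(3, Pow(5, -1), Pow(Add(4, Pow(5, -1)), 2)))), 1), Rational(1, 2)) = Pow(Add(Mul(Pow(Add(6, Pow(Add(4, Rational(1, 5)), 2)), -1), Add(1, Mul(18, Rational(1, 5)), Mul(3, Rational(1, 5), Pow(Add(4, Rational(1, 5)), 2)))), 1), Rational(1, 2)) = Pow(Add(Mul(Pow(Add(6, Pow(Rational(21, 5), 2)), -1), Add(1, Rational(18, 5), Mul(3, Rational(1, 5), Pow(Rational(21, 5), 2)))), 1), Rational(1, 2)) = Pow(Add(Mul(Pow(Add(6, Rational(441, 25)), -1), Add(1, Rational(18, 5), Mul(3, Rational(1, 5), Rational(441, 25)))), 1), Rational(1, 2)) = Pow(Add(Mul(Pow(Rational(591, 25), -1), Add(1, Rational(18, 5), Rational(1323, 125))), 1), Rational(1, 2)) = Pow(Add(Mul(Rational(25, 591), Rational(1898, 125)), 1), Rational(1, 2)) = Pow(Add(Rational(1898, 2955), 1), Rational(1, 2)) = Pow(Rational(4853, 2955), Rational(1, 2)) = Mul(Rational(1, 2955), Pow(14340615, Rational(1, 2)))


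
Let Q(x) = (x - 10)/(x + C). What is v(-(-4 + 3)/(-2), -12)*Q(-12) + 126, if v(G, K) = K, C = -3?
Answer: 542/5 ≈ 108.40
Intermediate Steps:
Q(x) = (-10 + x)/(-3 + x) (Q(x) = (x - 10)/(x - 3) = (-10 + x)/(-3 + x))
v(-(-4 + 3)/(-2), -12)*Q(-12) + 126 = -12*(-10 - 12)/(-3 - 12) + 126 = -12*(-22)/(-15) + 126 = -(-4)*(-22)/5 + 126 = -12*22/15 + 126 = -88/5 + 126 = 542/5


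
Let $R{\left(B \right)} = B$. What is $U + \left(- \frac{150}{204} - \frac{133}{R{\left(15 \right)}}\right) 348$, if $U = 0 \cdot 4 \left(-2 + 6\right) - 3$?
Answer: $- \frac{284281}{85} \approx -3344.5$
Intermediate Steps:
$U = -3$ ($U = 0 \cdot 4 - 3 = 0 - 3 = -3$)
$U + \left(- \frac{150}{204} - \frac{133}{R{\left(15 \right)}}\right) 348 = -3 + \left(- \frac{150}{204} - \frac{133}{15}\right) 348 = -3 + \left(\left(-150\right) \frac{1}{204} - \frac{133}{15}\right) 348 = -3 + \left(- \frac{25}{34} - \frac{133}{15}\right) 348 = -3 - \frac{284026}{85} = - \frac{284281}{85}$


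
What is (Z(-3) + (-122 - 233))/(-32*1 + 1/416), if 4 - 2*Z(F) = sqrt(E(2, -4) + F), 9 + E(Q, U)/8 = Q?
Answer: 146848/13311 + 208*I*sqrt(59)/13311 ≈ 11.032 + 0.12003*I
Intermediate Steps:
E(Q, U) = -72 + 8*Q
Z(F) = 2 - sqrt(-56 + F)/2 (Z(F) = 2 - sqrt((-72 + 8*2) + F)/2 = 2 - sqrt((-72 + 16) + F)/2 = 2 - sqrt(-56 + F)/2)
(Z(-3) + (-122 - 233))/(-32*1 + 1/416) = ((2 - sqrt(-56 - 3)/2) + (-122 - 233))/(-32*1 + 1/416) = ((2 - I*sqrt(59)/2) - 355)/(-32 + 1/416) = ((2 - I*sqrt(59)/2) - 355)/(-13311/416) = ((2 - I*sqrt(59)/2) - 355)*(-416/13311) = (-353 - I*sqrt(59)/2)*(-416/13311) = 146848/13311 + 208*I*sqrt(59)/13311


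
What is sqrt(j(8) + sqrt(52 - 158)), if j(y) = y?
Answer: sqrt(8 + I*sqrt(106)) ≈ 3.2433 + 1.5872*I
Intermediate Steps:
sqrt(j(8) + sqrt(52 - 158)) = sqrt(8 + sqrt(52 - 158)) = sqrt(8 + sqrt(-106)) = sqrt(8 + I*sqrt(106))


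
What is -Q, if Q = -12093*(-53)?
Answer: -640929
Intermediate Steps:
Q = 640929 (Q = -1*(-640929) = 640929)
-Q = -1*640929 = -640929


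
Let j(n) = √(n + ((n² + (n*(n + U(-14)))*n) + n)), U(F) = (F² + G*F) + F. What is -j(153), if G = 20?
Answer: -3*√145690 ≈ -1145.1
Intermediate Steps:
U(F) = F² + 21*F (U(F) = (F² + 20*F) + F = F² + 21*F)
j(n) = √(n² + 2*n + n²*(-98 + n)) (j(n) = √(n + ((n² + (n*(n - 14*(21 - 14)))*n) + n)) = √(n + ((n² + (n*(n - 14*7))*n) + n)) = √(n + ((n² + (n*(n - 98))*n) + n)) = √(n + ((n² + (n*(-98 + n))*n) + n)) = √(n + ((n² + n²*(-98 + n)) + n)) = √(n + (n + n² + n²*(-98 + n))) = √(n² + 2*n + n²*(-98 + n)))
-j(153) = -√(153*(2 + 153² - 97*153)) = -√(153*(2 + 23409 - 14841)) = -√(153*8570) = -√1311210 = -3*√145690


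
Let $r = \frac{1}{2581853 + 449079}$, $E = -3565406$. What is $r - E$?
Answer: $\frac{10806503138393}{3030932} \approx 3.5654 \cdot 10^{6}$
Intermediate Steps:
$r = \frac{1}{3030932} \approx 3.2993 \cdot 10^{-7}$
$r - E = \frac{1}{3030932} - -3565406 = \frac{1}{3030932} + 3565406 = \frac{10806503138393}{3030932}$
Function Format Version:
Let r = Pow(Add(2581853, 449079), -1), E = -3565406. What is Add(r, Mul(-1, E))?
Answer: Rational(10806503138393, 3030932) ≈ 3.5654e+6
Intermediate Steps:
r = Rational(1, 3030932) (r = Pow(3030932, -1) = Rational(1, 3030932) ≈ 3.2993e-7)
Add(r, Mul(-1, E)) = Add(Rational(1, 3030932), Mul(-1, -3565406)) = Add(Rational(1, 3030932), 3565406) = Rational(10806503138393, 3030932)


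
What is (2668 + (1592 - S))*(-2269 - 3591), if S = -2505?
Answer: -39642900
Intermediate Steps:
(2668 + (1592 - S))*(-2269 - 3591) = (2668 + (1592 - 1*(-2505)))*(-2269 - 3591) = (2668 + (1592 + 2505))*(-5860) = (2668 + 4097)*(-5860) = 6765*(-5860) = -39642900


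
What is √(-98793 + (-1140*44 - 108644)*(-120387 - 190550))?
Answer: √49377940555 ≈ 2.2221e+5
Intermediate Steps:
√(-98793 + (-1140*44 - 108644)*(-120387 - 190550)) = √(-98793 + (-50160 - 108644)*(-310937)) = √(-98793 - 158804*(-310937)) = √(-98793 + 49378039348) = √49377940555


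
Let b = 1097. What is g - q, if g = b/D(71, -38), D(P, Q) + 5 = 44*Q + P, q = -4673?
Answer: 7503741/1606 ≈ 4672.3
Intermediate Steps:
D(P, Q) = -5 + P + 44*Q (D(P, Q) = -5 + (44*Q + P) = -5 + (P + 44*Q) = -5 + P + 44*Q)
g = -1097/1606 (g = 1097/(-5 + 71 + 44*(-38)) = 1097/(-5 + 71 - 1672) = 1097/(-1606) = 1097*(-1/1606) = -1097/1606 ≈ -0.68306)
g - q = -1097/1606 - 1*(-4673) = -1097/1606 + 4673 = 7503741/1606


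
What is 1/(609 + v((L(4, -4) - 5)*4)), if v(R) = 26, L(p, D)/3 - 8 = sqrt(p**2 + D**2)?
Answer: 1/635 ≈ 0.0015748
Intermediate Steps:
L(p, D) = 24 + 3*sqrt(D**2 + p**2) (L(p, D) = 24 + 3*sqrt(p**2 + D**2) = 24 + 3*sqrt(D**2 + p**2))
1/(609 + v((L(4, -4) - 5)*4)) = 1/(609 + 26) = 1/635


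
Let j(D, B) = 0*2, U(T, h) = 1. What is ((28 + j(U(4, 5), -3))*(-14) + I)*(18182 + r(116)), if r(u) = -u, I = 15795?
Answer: 278270598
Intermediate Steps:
j(D, B) = 0
((28 + j(U(4, 5), -3))*(-14) + I)*(18182 + r(116)) = ((28 + 0)*(-14) + 15795)*(18182 - 1*116) = (28*(-14) + 15795)*(18182 - 116) = (-392 + 15795)*18066 = 15403*18066 = 278270598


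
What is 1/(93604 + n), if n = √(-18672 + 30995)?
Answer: 93604/8761696493 - √12323/8761696493 ≈ 1.0671e-5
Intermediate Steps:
n = √12323 ≈ 111.01
1/(93604 + n) = 1/(93604 + √12323)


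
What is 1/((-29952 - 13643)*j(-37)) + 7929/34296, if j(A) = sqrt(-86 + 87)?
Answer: 115210153/498378040 ≈ 0.23117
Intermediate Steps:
j(A) = 1 (j(A) = sqrt(1) = 1)
1/((-29952 - 13643)*j(-37)) + 7929/34296 = 1/(-29952 - 13643*1) + 7929/34296 = 1/(-43595) + 7929*(1/34296) = -1/43595*1 + 2643/11432 = -1/43595 + 2643/11432 = 115210153/498378040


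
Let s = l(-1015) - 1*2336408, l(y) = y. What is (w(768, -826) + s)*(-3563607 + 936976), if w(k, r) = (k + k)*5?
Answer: 6119375185833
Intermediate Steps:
w(k, r) = 10*k (w(k, r) = (2*k)*5 = 10*k)
s = -2337423 (s = -1015 - 1*2336408 = -1015 - 2336408 = -2337423)
(w(768, -826) + s)*(-3563607 + 936976) = (10*768 - 2337423)*(-3563607 + 936976) = (7680 - 2337423)*(-2626631) = -2329743*(-2626631) = 6119375185833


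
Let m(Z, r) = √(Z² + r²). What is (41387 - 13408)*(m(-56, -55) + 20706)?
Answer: 579333174 + 27979*√6161 ≈ 5.8153e+8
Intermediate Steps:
(41387 - 13408)*(m(-56, -55) + 20706) = (41387 - 13408)*(√((-56)² + (-55)²) + 20706) = 27979*(√(3136 + 3025) + 20706) = 27979*(√6161 + 20706) = 27979*(20706 + √6161) = 579333174 + 27979*√6161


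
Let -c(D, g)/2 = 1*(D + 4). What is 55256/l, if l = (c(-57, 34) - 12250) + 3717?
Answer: -55256/8427 ≈ -6.5570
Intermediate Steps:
c(D, g) = -8 - 2*D (c(D, g) = -2*(D + 4) = -2*(4 + D) = -8 - 2*D)
l = -8427 (l = ((-8 - 2*(-57)) - 12250) + 3717 = ((-8 + 114) - 12250) + 3717 = (106 - 12250) + 3717 = -12144 + 3717 = -8427)
55256/l = 55256/(-8427) = 55256*(-1/8427) = -55256/8427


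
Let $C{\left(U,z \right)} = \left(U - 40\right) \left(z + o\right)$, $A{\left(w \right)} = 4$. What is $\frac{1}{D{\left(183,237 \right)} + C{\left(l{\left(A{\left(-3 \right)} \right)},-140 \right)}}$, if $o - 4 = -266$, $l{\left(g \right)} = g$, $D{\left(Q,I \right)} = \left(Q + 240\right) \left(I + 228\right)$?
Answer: $\frac{1}{211167} \approx 4.7356 \cdot 10^{-6}$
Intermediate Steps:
$D{\left(Q,I \right)} = \left(228 + I\right) \left(240 + Q\right)$ ($D{\left(Q,I \right)} = \left(240 + Q\right) \left(228 + I\right) = \left(228 + I\right) \left(240 + Q\right)$)
$o = -262$ ($o = 4 - 266 = -262$)
$C{\left(U,z \right)} = \left(-262 + z\right) \left(-40 + U\right)$ ($C{\left(U,z \right)} = \left(U - 40\right) \left(z - 262\right) = \left(-40 + U\right) \left(-262 + z\right) = \left(-262 + z\right) \left(-40 + U\right)$)
$\frac{1}{D{\left(183,237 \right)} + C{\left(l{\left(A{\left(-3 \right)} \right)},-140 \right)}} = \frac{1}{\left(54720 + 228 \cdot 183 + 240 \cdot 237 + 237 \cdot 183\right) + \left(10480 - 1048 - -5600 + 4 \left(-140\right)\right)} = \frac{1}{\left(54720 + 41724 + 56880 + 43371\right) + \left(10480 - 1048 + 5600 - 560\right)} = \frac{1}{196695 + 14472} = \frac{1}{211167}$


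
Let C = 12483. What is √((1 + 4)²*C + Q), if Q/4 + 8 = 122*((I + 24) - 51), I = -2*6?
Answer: √293011 ≈ 541.30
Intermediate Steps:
I = -12
Q = -19064 (Q = -32 + 4*(122*((-12 + 24) - 51)) = -32 + 4*(122*(12 - 51)) = -32 + 4*(122*(-39)) = -32 + 4*(-4758) = -32 - 19032 = -19064)
√((1 + 4)²*C + Q) = √((1 + 4)²*12483 - 19064) = √(5²*12483 - 19064) = √(25*12483 - 19064) = √(312075 - 19064) = √293011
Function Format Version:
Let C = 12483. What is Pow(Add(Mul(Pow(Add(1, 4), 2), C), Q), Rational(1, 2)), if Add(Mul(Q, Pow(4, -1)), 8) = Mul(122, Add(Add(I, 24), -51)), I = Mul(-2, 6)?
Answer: Pow(293011, Rational(1, 2)) ≈ 541.30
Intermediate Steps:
I = -12
Q = -19064 (Q = Add(-32, Mul(4, Mul(122, Add(Add(-12, 24), -51)))) = Add(-32, Mul(4, Mul(122, Add(12, -51)))) = Add(-32, Mul(4, Mul(122, -39))) = Add(-32, Mul(4, -4758)) = Add(-32, -19032) = -19064)
Pow(Add(Mul(Pow(Add(1, 4), 2), C), Q), Rational(1, 2)) = Pow(Add(Mul(Pow(Add(1, 4), 2), 12483), -19064), Rational(1, 2)) = Pow(Add(Mul(Pow(5, 2), 12483), -19064), Rational(1, 2)) = Pow(Add(Mul(25, 12483), -19064), Rational(1, 2)) = Pow(Add(312075, -19064), Rational(1, 2)) = Pow(293011, Rational(1, 2))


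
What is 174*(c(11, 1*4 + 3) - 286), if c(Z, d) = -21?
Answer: -53418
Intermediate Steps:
174*(c(11, 1*4 + 3) - 286) = 174*(-21 - 286) = 174*(-307) = -53418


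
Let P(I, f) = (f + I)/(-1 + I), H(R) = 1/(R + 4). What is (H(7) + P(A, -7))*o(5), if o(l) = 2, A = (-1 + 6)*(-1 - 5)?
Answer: 876/341 ≈ 2.5689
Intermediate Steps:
A = -30 (A = 5*(-6) = -30)
H(R) = 1/(4 + R)
P(I, f) = (I + f)/(-1 + I)
(H(7) + P(A, -7))*o(5) = (1/(4 + 7) + (-30 - 7)/(-1 - 30))*2 = (1/11 - 37/(-31))*2 = (1/11 - 1/31*(-37))*2 = (1/11 + 37/31)*2 = (438/341)*2 = 876/341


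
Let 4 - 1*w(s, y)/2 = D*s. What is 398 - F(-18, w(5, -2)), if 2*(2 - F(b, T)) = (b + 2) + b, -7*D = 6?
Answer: 379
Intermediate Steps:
D = -6/7 (D = -1/7*6 = -6/7 ≈ -0.85714)
w(s, y) = 8 + 12*s/7 (w(s, y) = 8 - (-12)*s/7 = 8 + 12*s/7)
F(b, T) = 1 - b (F(b, T) = 2 - ((b + 2) + b)/2 = 2 - ((2 + b) + b)/2 = 2 - (2 + 2*b)/2 = 2 + (-1 - b) = 1 - b)
398 - F(-18, w(5, -2)) = 398 - (1 - 1*(-18)) = 398 - (1 + 18) = 398 - 1*19 = 398 - 19 = 379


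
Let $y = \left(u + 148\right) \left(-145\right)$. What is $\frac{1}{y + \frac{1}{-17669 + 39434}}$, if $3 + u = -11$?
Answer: $- \frac{21765}{422893949} \approx -5.1467 \cdot 10^{-5}$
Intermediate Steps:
$u = -14$ ($u = -3 - 11 = -14$)
$y = -19430$ ($y = \left(-14 + 148\right) \left(-145\right) = 134 \left(-145\right) = -19430$)
$\frac{1}{y + \frac{1}{-17669 + 39434}} = \frac{1}{-19430 + \frac{1}{-17669 + 39434}} = \frac{1}{-19430 + \frac{1}{21765}} = \frac{1}{- \frac{422893949}{21765}} = - \frac{21765}{422893949}$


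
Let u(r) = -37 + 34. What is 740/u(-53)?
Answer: -740/3 ≈ -246.67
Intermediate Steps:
u(r) = -3
740/u(-53) = 740/(-3) = 740*(-⅓) = -740/3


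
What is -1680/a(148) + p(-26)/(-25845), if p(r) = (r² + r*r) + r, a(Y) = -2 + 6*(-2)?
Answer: 1033358/8615 ≈ 119.95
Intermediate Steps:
a(Y) = -14 (a(Y) = -2 - 12 = -14)
p(r) = r + 2*r² (p(r) = (r² + r²) + r = 2*r² + r = r + 2*r²)
-1680/a(148) + p(-26)/(-25845) = -1680/(-14) - 26*(1 + 2*(-26))/(-25845) = -1680*(-1/14) - 26*(1 - 52)*(-1/25845) = 120 - 26*(-51)*(-1/25845) = 120 + 1326*(-1/25845) = 120 - 442/8615 = 1033358/8615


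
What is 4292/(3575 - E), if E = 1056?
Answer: 4292/2519 ≈ 1.7038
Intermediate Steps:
4292/(3575 - E) = 4292/(3575 - 1*1056) = 4292/(3575 - 1056) = 4292/2519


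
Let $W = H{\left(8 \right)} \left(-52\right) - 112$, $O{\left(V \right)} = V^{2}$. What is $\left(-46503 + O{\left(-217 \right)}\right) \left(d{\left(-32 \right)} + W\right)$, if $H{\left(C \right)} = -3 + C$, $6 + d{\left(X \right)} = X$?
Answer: $-240260$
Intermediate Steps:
$d{\left(X \right)} = -6 + X$
$W = -372$ ($W = \left(-3 + 8\right) \left(-52\right) - 112 = 5 \left(-52\right) - 112 = -260 - 112 = -372$)
$\left(-46503 + O{\left(-217 \right)}\right) \left(d{\left(-32 \right)} + W\right) = \left(-46503 + \left(-217\right)^{2}\right) \left(\left(-6 - 32\right) - 372\right) = \left(-46503 + 47089\right) \left(-38 - 372\right) = 586 \left(-410\right) = -240260$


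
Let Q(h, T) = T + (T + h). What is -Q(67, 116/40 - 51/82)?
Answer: -14669/205 ≈ -71.556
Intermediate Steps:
Q(h, T) = h + 2*T
-Q(67, 116/40 - 51/82) = -(67 + 2*(116/40 - 51/82)) = -(67 + 2*(116*(1/40) - 51*1/82)) = -(67 + 2*(29/10 - 51/82)) = -(67 + 2*(467/205)) = -(67 + 934/205) = -1*14669/205 = -14669/205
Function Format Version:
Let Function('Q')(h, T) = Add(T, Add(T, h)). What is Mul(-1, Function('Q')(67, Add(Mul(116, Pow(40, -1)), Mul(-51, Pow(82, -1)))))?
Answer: Rational(-14669, 205) ≈ -71.556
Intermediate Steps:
Function('Q')(h, T) = Add(h, Mul(2, T))
Mul(-1, Function('Q')(67, Add(Mul(116, Pow(40, -1)), Mul(-51, Pow(82, -1))))) = Mul(-1, Add(67, Mul(2, Add(Mul(116, Pow(40, -1)), Mul(-51, Pow(82, -1)))))) = Mul(-1, Add(67, Mul(2, Add(Mul(116, Rational(1, 40)), Mul(-51, Rational(1, 82)))))) = Mul(-1, Add(67, Mul(2, Add(Rational(29, 10), Rational(-51, 82))))) = Mul(-1, Add(67, Mul(2, Rational(467, 205)))) = Mul(-1, Add(67, Rational(934, 205))) = Mul(-1, Rational(14669, 205)) = Rational(-14669, 205)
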